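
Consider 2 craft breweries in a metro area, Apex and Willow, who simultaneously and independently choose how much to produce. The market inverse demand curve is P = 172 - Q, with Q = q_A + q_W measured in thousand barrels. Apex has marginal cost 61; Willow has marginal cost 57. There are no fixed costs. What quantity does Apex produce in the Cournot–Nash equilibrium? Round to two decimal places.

Apex's profit: π_A = (172 - Q)q_A - (61q_A). Setting ∂π_A/∂q_A = 0: 111 - 2q_A - (q_W) = 0.
Willow's profit: π_W = (172 - Q)q_W - (57q_W). Setting ∂π_W/∂q_W = 0: 115 - 2q_W - (q_A) = 0.
So q_A = (111 - q_W)/2 and q_W = (115 - q_A)/2.
Substituting one into the other gives q_A = 107/3 and q_W = 119/3.

35.67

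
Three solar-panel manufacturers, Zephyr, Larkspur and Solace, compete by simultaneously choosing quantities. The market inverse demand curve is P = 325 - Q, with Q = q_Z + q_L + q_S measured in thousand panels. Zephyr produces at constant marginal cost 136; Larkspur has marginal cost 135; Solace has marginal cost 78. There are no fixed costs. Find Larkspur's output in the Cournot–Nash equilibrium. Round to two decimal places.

Zephyr's profit: π_Z = (325 - Q)q_Z - (136q_Z). Setting ∂π_Z/∂q_Z = 0: 189 - 2q_Z - (q_L + q_S) = 0.
Larkspur's first-order condition: 190 - 2q_L - (q_Z + q_S) = 0.
Solace's profit: π_S = (325 - Q)q_S - (78q_S). Setting ∂π_S/∂q_S = 0: 247 - 2q_S - (q_Z + q_L) = 0.
Adding the 3 first-order conditions: 626 − 4Q = 0, so Q = 313/2.
Back-substituting: q_Z = (189 − 313/2) = 65/2, q_L = (190 − 313/2) = 67/2, q_S = (247 − 313/2) = 181/2.

33.50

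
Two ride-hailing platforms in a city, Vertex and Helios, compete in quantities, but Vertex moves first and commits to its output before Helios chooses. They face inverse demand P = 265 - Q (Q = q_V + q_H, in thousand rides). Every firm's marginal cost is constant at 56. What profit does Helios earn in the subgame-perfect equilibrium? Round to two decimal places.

2730.06

The follower Helios best-responds to any q_V: π_H = (265 - Q)q_H - 56q_H.
Setting the follower's marginal profit to zero, 209 - q_V - 2q_H = 0, i.e. q_H = (209 - q_V)/2.
Vertex substitutes q_H(q_V) into its own profit: π_V = q_V(265 - q_V - (209 - q_V)/2) - 56q_V = (321/2 - (1/2)q_V)q_V - 56q_V.
The leader's first-order condition 209/2 - q_V = 0 yields q_V = 209/2.
Then q_H = (209 - 209/2)/2 = 209/4.
Price P = 265 - 627/4 = 433/4.
Helios's profit: (433/4 - 56)·(209/4) = 2730.0625.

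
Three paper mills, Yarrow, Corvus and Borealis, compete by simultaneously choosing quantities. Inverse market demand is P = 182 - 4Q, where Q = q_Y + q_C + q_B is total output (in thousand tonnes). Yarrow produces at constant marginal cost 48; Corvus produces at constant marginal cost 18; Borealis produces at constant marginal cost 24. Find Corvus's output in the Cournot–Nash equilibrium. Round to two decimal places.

12.50

Yarrow's profit: π_Y = (182 - 4Q)q_Y - (48q_Y). Setting ∂π_Y/∂q_Y = 0: 134 - 8q_Y - 4(q_C + q_B) = 0.
Corvus's profit: π_C = (182 - 4Q)q_C - (18q_C). Setting ∂π_C/∂q_C = 0: 164 - 8q_C - 4(q_Y + q_B) = 0.
Borealis's profit: π_B = (182 - 4Q)q_B - (24q_B). Setting ∂π_B/∂q_B = 0: 158 - 8q_B - 4(q_Y + q_C) = 0.
Adding the 3 conditions: 456 − 8Q − 8Q = 0, i.e. Q = 57/2.
Back-substituting: q_Y = (134 − 114)/4 = 5, q_C = (164 − 114)/4 = 25/2, q_B = (158 − 114)/4 = 11.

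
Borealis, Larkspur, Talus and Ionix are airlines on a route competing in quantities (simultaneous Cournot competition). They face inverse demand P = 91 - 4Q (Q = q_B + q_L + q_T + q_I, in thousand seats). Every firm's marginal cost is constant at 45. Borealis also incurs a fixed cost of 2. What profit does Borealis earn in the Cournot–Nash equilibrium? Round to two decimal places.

19.16

A representative firm's profit is π_i = q_i(91 - 4Q) - 45q_i.
First-order condition (treating rivals' output as given): 46 - 8q_i - 4·Σ_{j≠i} q_j = 0.
By symmetry each firm produces the same amount; substituting Σ_{j≠i} q_j = 3q_i yields q_i = 46/20 = 23/10.
Price P = 91 - 4·(46/5) = 271/5.
Borealis's profit: (271/5 - 45)·(23/10) - 2 = 479/25.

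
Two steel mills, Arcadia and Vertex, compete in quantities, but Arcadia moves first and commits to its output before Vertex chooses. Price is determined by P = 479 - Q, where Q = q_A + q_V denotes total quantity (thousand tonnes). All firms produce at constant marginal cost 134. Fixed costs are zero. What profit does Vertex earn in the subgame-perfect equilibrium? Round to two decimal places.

7439.06

The follower Vertex best-responds to any q_A: π_V = (479 - Q)q_V - 134q_V.
Follower FOC: 345 - q_A - 2q_V = 0, so q_V(q_A) = (345 - q_A)/2.
The leader anticipates this reaction. Substituting into P = 479 - Q gives P = 613/2 - (1/2)q_A, so π_A = (613/2 - (1/2)q_A)q_A - 134q_A.
Leader FOC: 345/2 - q_A = 0, so q_A = 345/2.
Then q_V = (345 - 345/2)/2 = 345/4.
Price P = 479 - 1035/4 = 881/4.
Vertex's profit: (881/4 - 134)·(345/4) = 7439.0625.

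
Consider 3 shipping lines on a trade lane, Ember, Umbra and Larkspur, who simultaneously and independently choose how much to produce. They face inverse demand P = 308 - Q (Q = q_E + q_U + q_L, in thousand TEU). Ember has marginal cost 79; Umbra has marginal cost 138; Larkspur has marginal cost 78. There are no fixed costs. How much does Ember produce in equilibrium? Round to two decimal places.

Ember's profit: π_E = (308 - Q)q_E - (79q_E). Setting ∂π_E/∂q_E = 0: 229 - 2q_E - (q_U + q_L) = 0.
Umbra's first-order condition: 170 - 2q_U - (q_E + q_L) = 0.
Larkspur's profit: π_L = (308 - Q)q_L - (78q_L). Setting ∂π_L/∂q_L = 0: 230 - 2q_L - (q_E + q_U) = 0.
Summing all 3 equations gives 629 − 4Q = 0, hence Q = 629/4.
Back-substituting: q_E = (229 − 629/4) = 287/4, q_U = (170 − 629/4) = 51/4, q_L = (230 − 629/4) = 291/4.

71.75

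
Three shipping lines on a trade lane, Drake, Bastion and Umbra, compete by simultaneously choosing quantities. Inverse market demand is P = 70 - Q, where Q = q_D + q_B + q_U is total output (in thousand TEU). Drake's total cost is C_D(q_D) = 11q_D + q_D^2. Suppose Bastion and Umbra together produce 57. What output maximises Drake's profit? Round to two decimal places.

0.50

With rivals' combined output fixed at 57, Drake's profit is π_D = (70 - 57 - q_D)q_D - (11q_D + q_D²) = (13 - q_D)q_D - (11q_D + q_D²).
∂π_D/∂q_D = 2 - 4q_D = 0, so q_D = 1/2.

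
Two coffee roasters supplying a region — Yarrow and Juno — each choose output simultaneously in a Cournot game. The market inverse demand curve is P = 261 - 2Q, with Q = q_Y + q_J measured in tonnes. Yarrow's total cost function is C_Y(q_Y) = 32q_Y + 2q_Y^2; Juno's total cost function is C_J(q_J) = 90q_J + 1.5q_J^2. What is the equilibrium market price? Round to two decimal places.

177.50

Yarrow's profit: π_Y = (261 - 2Q)q_Y - (32q_Y + 2q_Y²). Setting ∂π_Y/∂q_Y = 0: 229 - 8q_Y - 2(q_J) = 0.
Juno's first-order condition: 171 - 7q_J - 2(q_Y) = 0.
Best responses: q_Y = (229 - 2q_J)/8, q_J = (171 - 2q_Y)/7.
Solving the pair: q_Y = 97/4, q_J = 35/2.
Total output Q = 167/4, so price P = 261 - 2·(167/4) = 355/2.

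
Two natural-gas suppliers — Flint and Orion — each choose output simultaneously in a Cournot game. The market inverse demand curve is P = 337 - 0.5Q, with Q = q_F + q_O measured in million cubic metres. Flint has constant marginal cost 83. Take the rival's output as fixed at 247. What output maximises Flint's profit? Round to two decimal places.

With the rival's output fixed at 247, Flint's profit is π_F = (337 - (1/2)·247 - (1/2)q_F)q_F - (83q_F) = (427/2 - (1/2)q_F)q_F - (83q_F).
∂π_F/∂q_F = 261/2 - q_F = 0, so q_F = 261/2.

130.50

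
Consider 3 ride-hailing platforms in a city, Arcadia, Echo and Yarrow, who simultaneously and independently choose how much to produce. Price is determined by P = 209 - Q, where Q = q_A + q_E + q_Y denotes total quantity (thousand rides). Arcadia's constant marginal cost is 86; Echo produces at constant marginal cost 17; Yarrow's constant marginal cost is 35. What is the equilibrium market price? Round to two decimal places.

Arcadia's profit: π_A = (209 - Q)q_A - (86q_A). Setting ∂π_A/∂q_A = 0: 123 - 2q_A - (q_E + q_Y) = 0.
Echo's first-order condition: 192 - 2q_E - (q_A + q_Y) = 0.
Yarrow's profit: π_Y = (209 - Q)q_Y - (35q_Y). Setting ∂π_Y/∂q_Y = 0: 174 - 2q_Y - (q_A + q_E) = 0.
Adding the 3 first-order conditions: 489 − 4Q = 0, so Q = 489/4.
Back-substituting: q_A = (123 − 489/4) = 3/4, q_E = (192 − 489/4) = 279/4, q_Y = (174 − 489/4) = 207/4.
Total output Q = 489/4, so price P = 209 - 489/4 = 347/4.

86.75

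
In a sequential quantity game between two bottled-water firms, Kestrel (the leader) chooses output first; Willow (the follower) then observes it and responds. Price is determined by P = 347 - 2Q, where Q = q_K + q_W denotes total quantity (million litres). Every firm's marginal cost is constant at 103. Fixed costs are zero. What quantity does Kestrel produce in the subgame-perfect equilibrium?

61

Solve by backward induction. Given q_K, the follower Willow maximises π_W = (347 - 2q_K - 2q_W)q_W - 103q_W.
Setting the follower's marginal profit to zero, 244 - 2q_K - 4q_W = 0, i.e. q_W = (244 - 2q_K)/4.
Kestrel substitutes q_W(q_K) into its own profit: π_K = q_K(347 - 2q_K - (244 - 2q_K)/2) - 103q_K = (225 - q_K)q_K - 103q_K.
Maximising: ∂π_K/∂q_K = 122 - 2q_K = 0, giving q_K = 61.
Then q_W = (244 - 2·61)/4 = 61/2.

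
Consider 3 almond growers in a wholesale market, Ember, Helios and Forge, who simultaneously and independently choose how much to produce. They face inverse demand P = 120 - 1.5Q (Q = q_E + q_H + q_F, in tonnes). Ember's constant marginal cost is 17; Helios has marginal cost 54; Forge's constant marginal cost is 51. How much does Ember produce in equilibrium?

29

Ember's profit: π_E = (120 - 1.5Q)q_E - (17q_E). Setting ∂π_E/∂q_E = 0: 103 - 3q_E - (3/2)(q_H + q_F) = 0.
Helios's profit: π_H = (120 - 1.5Q)q_H - (54q_H). Setting ∂π_H/∂q_H = 0: 66 - 3q_H - (3/2)(q_E + q_F) = 0.
Forge's first-order condition: 69 - 3q_F - (3/2)(q_E + q_H) = 0.
Adding the 3 conditions: 238 − 3Q − 3Q = 0, i.e. Q = 119/3.
Back-substituting: q_E = (103 − 119/2)/(3/2) = 29, q_H = (66 − 119/2)/(3/2) = 13/3, q_F = (69 − 119/2)/(3/2) = 19/3.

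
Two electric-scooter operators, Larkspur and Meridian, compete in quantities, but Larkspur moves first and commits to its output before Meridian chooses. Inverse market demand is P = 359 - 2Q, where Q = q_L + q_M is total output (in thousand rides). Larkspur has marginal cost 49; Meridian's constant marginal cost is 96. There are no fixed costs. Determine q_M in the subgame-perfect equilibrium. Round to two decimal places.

Solve by backward induction. Given q_L, the follower Meridian maximises π_M = (359 - 2q_L - 2q_M)q_M - 96q_M.
Setting the follower's marginal profit to zero, 263 - 2q_L - 4q_M = 0, i.e. q_M = (263 - 2q_L)/4.
The leader anticipates this reaction. Substituting into P = 359 - 2Q gives P = 455/2 - q_L, so π_L = (455/2 - q_L)q_L - 49q_L.
Leader FOC: 357/2 - 2q_L = 0, so q_L = 357/4.
Then q_M = (263 - 2·(357/4))/4 = 169/8.

21.13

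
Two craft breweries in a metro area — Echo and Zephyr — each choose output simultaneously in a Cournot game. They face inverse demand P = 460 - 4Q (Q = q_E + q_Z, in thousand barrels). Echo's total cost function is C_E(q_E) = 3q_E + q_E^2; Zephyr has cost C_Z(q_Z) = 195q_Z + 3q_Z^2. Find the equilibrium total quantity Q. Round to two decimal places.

Echo's profit: π_E = (460 - 4Q)q_E - (3q_E + q_E²). Setting ∂π_E/∂q_E = 0: 457 - 10q_E - 4(q_Z) = 0.
Zephyr's first-order condition: 265 - 14q_Z - 4(q_E) = 0.
So q_E = (457 - 4q_Z)/10 and q_Z = (265 - 4q_E)/14.
Solving the pair: q_E = 43.0484, q_Z = 411/62.
Total output Q = 43.0484 + 411/62 = 1540/31.

49.68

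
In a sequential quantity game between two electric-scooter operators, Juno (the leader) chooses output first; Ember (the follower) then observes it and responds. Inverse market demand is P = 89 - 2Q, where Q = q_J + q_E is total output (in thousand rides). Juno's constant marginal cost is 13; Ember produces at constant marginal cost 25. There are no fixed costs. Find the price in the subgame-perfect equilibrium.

35

The follower Ember best-responds to any q_J: π_E = (89 - 2Q)q_E - 25q_E.
Follower FOC: 64 - 2q_J - 4q_E = 0, so q_E(q_J) = (64 - 2q_J)/4.
The leader anticipates this reaction. Substituting into P = 89 - 2Q gives P = 57 - q_J, so π_J = (57 - q_J)q_J - 13q_J.
Maximising: ∂π_J/∂q_J = 44 - 2q_J = 0, giving q_J = 22.
Then q_E = (64 - 2·22)/4 = 5.
Total output Q = 27, so price P = 89 - 2·27 = 35.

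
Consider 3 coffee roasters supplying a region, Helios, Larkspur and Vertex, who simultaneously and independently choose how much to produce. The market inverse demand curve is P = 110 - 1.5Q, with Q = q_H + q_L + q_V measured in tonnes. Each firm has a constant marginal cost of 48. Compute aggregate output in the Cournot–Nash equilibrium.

31

Each firm earns π_i = (110 - 1.5Q)q_i - 48q_i.
First-order condition (treating rivals' output as given): 62 - 3q_i - (3/2)·Σ_{j≠i} q_j = 0.
With identical firms every q_j equals q_i, so Σ_{j≠i} q_j = 2q_i and 62 = 6q_i, giving q_i = 31/3.
Total output Q = 31/3 + 31/3 + 31/3 = 31.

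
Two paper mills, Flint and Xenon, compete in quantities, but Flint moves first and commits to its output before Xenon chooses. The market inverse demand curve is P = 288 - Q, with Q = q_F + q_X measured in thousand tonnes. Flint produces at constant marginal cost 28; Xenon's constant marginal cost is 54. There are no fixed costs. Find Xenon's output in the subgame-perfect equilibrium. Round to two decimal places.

45.50

The follower Xenon best-responds to any q_F: π_X = (288 - Q)q_X - 54q_X.
Follower FOC: 234 - q_F - 2q_X = 0, so q_X(q_F) = (234 - q_F)/2.
Flint substitutes q_X(q_F) into its own profit: π_F = q_F(288 - q_F - (234 - q_F)/2) - 28q_F = (171 - (1/2)q_F)q_F - 28q_F.
Leader FOC: 143 - q_F = 0, so q_F = 143.
Then q_X = (234 - 143)/2 = 91/2.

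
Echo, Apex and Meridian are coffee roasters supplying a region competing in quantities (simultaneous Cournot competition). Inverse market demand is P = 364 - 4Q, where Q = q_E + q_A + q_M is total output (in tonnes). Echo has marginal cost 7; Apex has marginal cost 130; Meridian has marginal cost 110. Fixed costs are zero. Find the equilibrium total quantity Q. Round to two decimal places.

Echo's profit: π_E = (364 - 4Q)q_E - (7q_E). Setting ∂π_E/∂q_E = 0: 357 - 8q_E - 4(q_A + q_M) = 0.
Apex's profit: π_A = (364 - 4Q)q_A - (130q_A). Setting ∂π_A/∂q_A = 0: 234 - 8q_A - 4(q_E + q_M) = 0.
Meridian's profit: π_M = (364 - 4Q)q_M - (110q_M). Setting ∂π_M/∂q_M = 0: 254 - 8q_M - 4(q_E + q_A) = 0.
Adding the 3 conditions: 845 − 8Q − 8Q = 0, i.e. Q = 845/16.
Back-substituting: q_E = (357 − 845/4)/4 = 583/16, q_A = (234 − 845/4)/4 = 91/16, q_M = (254 − 845/4)/4 = 171/16.
Total output Q = 583/16 + 91/16 + 171/16 = 845/16.

52.81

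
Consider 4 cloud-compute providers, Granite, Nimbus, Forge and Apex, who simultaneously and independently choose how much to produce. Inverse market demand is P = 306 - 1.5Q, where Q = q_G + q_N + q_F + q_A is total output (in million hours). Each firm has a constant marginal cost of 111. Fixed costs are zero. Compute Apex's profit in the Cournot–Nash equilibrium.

1014

Each firm earns π_i = (306 - 1.5Q)q_i - 111q_i.
Setting ∂π_i/∂q_i = 0 with rivals' quantities fixed: 195 - 3q_i - (3/2)·Σ_{j≠i} q_j = 0.
By symmetry each firm produces the same amount; substituting Σ_{j≠i} q_j = 3q_i yields q_i = 195/(15/2) = 26.
Price P = 306 - (3/2)·104 = 150.
Apex's profit: (150 - 111)·26 = 1014.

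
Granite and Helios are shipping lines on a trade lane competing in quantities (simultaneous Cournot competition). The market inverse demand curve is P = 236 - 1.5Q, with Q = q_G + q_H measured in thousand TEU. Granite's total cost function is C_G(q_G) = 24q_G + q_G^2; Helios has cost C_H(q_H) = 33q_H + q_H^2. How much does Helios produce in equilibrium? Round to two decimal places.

Granite's profit: π_G = (236 - 1.5Q)q_G - (24q_G + q_G²). Setting ∂π_G/∂q_G = 0: 212 - 5q_G - (3/2)(q_H) = 0.
Helios's profit: π_H = (236 - 1.5Q)q_H - (33q_H + q_H²). Setting ∂π_H/∂q_H = 0: 203 - 5q_H - (3/2)(q_G) = 0.
So q_G = (212 - (3/2)q_H)/5 and q_H = (203 - (3/2)q_G)/5.
Substituting one into the other gives q_G = 33.2088 and q_H = 30.6374.

30.64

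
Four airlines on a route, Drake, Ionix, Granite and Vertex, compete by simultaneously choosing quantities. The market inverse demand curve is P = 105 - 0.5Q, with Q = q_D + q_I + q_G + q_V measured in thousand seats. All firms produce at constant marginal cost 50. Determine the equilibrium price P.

61

A representative firm's profit is π_i = q_i(105 - 0.5Q) - 50q_i.
Setting ∂π_i/∂q_i = 0 with rivals' quantities fixed: 55 - q_i - (1/2)·Σ_{j≠i} q_j = 0.
By symmetry each firm produces the same amount; substituting Σ_{j≠i} q_j = 3q_i yields q_i = 55/(5/2) = 22.
Total output Q = 88, so price P = 105 - (1/2)·88 = 61.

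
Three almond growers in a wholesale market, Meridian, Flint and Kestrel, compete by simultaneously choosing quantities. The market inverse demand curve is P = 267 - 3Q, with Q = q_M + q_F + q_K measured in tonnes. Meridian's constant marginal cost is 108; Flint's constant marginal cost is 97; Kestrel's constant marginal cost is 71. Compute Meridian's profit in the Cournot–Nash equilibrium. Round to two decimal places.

Meridian's profit: π_M = (267 - 3Q)q_M - (108q_M). Setting ∂π_M/∂q_M = 0: 159 - 6q_M - 3(q_F + q_K) = 0.
Flint's first-order condition: 170 - 6q_F - 3(q_M + q_K) = 0.
Kestrel's profit: π_K = (267 - 3Q)q_K - (71q_K). Setting ∂π_K/∂q_K = 0: 196 - 6q_K - 3(q_M + q_F) = 0.
Adding the 3 conditions: 525 − 6Q − 6Q = 0, i.e. Q = 175/4.
Back-substituting: q_M = (159 − 525/4)/3 = 37/4, q_F = (170 − 525/4)/3 = 155/12, q_K = (196 − 525/4)/3 = 259/12.
Price P = 267 - 3·(175/4) = 543/4.
Meridian's profit: (543/4 - 108)·(37/4) = 256.6875.

256.69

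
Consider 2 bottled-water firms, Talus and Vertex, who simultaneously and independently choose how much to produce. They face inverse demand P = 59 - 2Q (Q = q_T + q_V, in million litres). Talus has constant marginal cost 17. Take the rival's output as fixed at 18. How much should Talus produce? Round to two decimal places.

With the rival's output fixed at 18, Talus's profit is π_T = (59 - 2·18 - 2q_T)q_T - (17q_T) = (23 - 2q_T)q_T - (17q_T).
∂π_T/∂q_T = 6 - 4q_T = 0, so q_T = 3/2.

1.50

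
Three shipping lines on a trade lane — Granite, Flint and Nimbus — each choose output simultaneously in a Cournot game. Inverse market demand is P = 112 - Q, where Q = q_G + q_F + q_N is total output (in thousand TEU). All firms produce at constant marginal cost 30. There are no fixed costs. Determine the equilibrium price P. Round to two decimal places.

A representative firm's profit is π_i = q_i(112 - Q) - 30q_i.
First-order condition (treating rivals' output as given): 82 - 2q_i - Σ_{j≠i} q_j = 0.
By symmetry each firm produces the same amount; substituting Σ_{j≠i} q_j = 2q_i yields q_i = 82/4 = 41/2.
Total output Q = 123/2, so price P = 112 - 123/2 = 101/2.

50.50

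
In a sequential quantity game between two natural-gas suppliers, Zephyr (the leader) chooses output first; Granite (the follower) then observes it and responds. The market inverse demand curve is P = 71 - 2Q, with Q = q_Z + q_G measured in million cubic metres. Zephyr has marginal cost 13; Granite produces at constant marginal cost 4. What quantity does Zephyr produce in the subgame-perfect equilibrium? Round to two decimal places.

12.25

Solve by backward induction. Given q_Z, the follower Granite maximises π_G = (71 - 2q_Z - 2q_G)q_G - 4q_G.
Follower FOC: 67 - 2q_Z - 4q_G = 0, so q_G(q_Z) = (67 - 2q_Z)/4.
Zephyr substitutes q_G(q_Z) into its own profit: π_Z = q_Z(71 - 2q_Z - (67 - 2q_Z)/2) - 13q_Z = (75/2 - q_Z)q_Z - 13q_Z.
The leader's first-order condition 49/2 - 2q_Z = 0 yields q_Z = 49/4.
Then q_G = (67 - 2·(49/4))/4 = 85/8.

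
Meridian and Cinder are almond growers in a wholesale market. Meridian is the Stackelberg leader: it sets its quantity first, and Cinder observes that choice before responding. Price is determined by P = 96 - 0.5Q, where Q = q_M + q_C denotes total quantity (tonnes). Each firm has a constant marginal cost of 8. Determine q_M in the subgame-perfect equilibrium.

The follower Cinder best-responds to any q_M: π_C = (96 - 0.5Q)q_C - 8q_C.
∂π_C/∂q_C = 88 - (1/2)q_M - q_C = 0 gives the reaction function q_C = (88 - (1/2)q_M).
The leader anticipates this reaction. Substituting into P = 96 - 0.5Q gives P = 52 - (1/4)q_M, so π_M = (52 - (1/4)q_M)q_M - 8q_M.
The leader's first-order condition 44 - (1/2)q_M = 0 yields q_M = 88.
Then q_C = (88 - (1/2)·88) = 44.

88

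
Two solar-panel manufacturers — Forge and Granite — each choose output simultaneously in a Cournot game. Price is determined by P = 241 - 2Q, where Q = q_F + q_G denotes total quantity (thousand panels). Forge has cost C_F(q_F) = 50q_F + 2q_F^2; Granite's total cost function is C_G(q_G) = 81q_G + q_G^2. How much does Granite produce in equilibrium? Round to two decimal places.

Forge's profit: π_F = (241 - 2Q)q_F - (50q_F + 2q_F²). Setting ∂π_F/∂q_F = 0: 191 - 8q_F - 2(q_G) = 0.
Granite's profit: π_G = (241 - 2Q)q_G - (81q_G + q_G²). Setting ∂π_G/∂q_G = 0: 160 - 6q_G - 2(q_F) = 0.
So q_F = (191 - 2q_G)/8 and q_G = (160 - 2q_F)/6.
Substituting one into the other gives q_F = 413/22 and q_G = 449/22.

20.41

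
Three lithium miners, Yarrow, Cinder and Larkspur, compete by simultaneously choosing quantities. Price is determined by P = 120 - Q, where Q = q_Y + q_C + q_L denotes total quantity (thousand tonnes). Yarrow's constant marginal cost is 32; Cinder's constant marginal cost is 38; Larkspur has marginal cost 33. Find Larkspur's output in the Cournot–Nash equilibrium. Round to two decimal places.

Yarrow's profit: π_Y = (120 - Q)q_Y - (32q_Y). Setting ∂π_Y/∂q_Y = 0: 88 - 2q_Y - (q_C + q_L) = 0.
Cinder's first-order condition: 82 - 2q_C - (q_Y + q_L) = 0.
Larkspur's profit: π_L = (120 - Q)q_L - (33q_L). Setting ∂π_L/∂q_L = 0: 87 - 2q_L - (q_Y + q_C) = 0.
Adding the 3 conditions: 257 − 2Q − 2Q = 0, i.e. Q = 257/4.
Back-substituting: q_Y = (88 − 257/4) = 95/4, q_C = (82 − 257/4) = 71/4, q_L = (87 − 257/4) = 91/4.

22.75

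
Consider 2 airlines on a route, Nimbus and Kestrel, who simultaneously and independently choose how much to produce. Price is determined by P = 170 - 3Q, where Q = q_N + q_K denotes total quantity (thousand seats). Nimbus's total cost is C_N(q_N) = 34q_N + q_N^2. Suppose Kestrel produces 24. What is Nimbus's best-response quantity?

8

With the rival's output fixed at 24, Nimbus's profit is π_N = (170 - 3·24 - 3q_N)q_N - (34q_N + q_N²) = (98 - 3q_N)q_N - (34q_N + q_N²).
∂π_N/∂q_N = 64 - 8q_N = 0, so q_N = 8.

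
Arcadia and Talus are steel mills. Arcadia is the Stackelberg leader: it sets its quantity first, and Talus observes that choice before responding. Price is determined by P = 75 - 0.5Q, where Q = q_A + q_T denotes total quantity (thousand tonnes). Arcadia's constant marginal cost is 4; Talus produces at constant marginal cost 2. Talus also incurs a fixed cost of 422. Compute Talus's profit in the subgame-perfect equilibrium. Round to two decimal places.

Solve by backward induction. Given q_A, the follower Talus maximises π_T = (75 - (1/2)q_A - (1/2)q_T)q_T - 2q_T.
Setting the follower's marginal profit to zero, 73 - (1/2)q_A - q_T = 0, i.e. q_T = (73 - (1/2)q_A).
The leader anticipates this reaction. Substituting into P = 75 - 0.5Q gives P = 77/2 - (1/4)q_A, so π_A = (77/2 - (1/4)q_A)q_A - 4q_A.
Maximising: ∂π_A/∂q_A = 69/2 - (1/2)q_A = 0, giving q_A = 69.
Then q_T = (73 - (1/2)·69) = 77/2.
Price P = 75 - (1/2)·(215/2) = 85/4.
Talus's profit: (85/4 - 2)·(77/2) - 422 = 319.1250.

319.13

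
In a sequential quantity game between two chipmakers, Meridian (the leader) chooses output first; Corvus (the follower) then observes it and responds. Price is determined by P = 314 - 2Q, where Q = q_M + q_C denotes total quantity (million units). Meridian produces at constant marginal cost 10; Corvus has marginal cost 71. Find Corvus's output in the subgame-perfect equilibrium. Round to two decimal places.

The follower Corvus best-responds to any q_M: π_C = (314 - 2Q)q_C - 71q_C.
Follower FOC: 243 - 2q_M - 4q_C = 0, so q_C(q_M) = (243 - 2q_M)/4.
Meridian substitutes q_C(q_M) into its own profit: π_M = q_M(314 - 2q_M - (243 - 2q_M)/2) - 10q_M = (385/2 - q_M)q_M - 10q_M.
Maximising: ∂π_M/∂q_M = 365/2 - 2q_M = 0, giving q_M = 365/4.
Then q_C = (243 - 2·(365/4))/4 = 121/8.

15.13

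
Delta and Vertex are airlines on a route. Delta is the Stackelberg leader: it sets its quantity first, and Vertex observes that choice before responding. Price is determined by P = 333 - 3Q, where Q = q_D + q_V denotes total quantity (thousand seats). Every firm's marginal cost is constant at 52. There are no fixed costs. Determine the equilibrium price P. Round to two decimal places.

Solve by backward induction. Given q_D, the follower Vertex maximises π_V = (333 - 3q_D - 3q_V)q_V - 52q_V.
∂π_V/∂q_V = 281 - 3q_D - 6q_V = 0 gives the reaction function q_V = (281 - 3q_D)/6.
The leader anticipates this reaction. Substituting into P = 333 - 3Q gives P = 385/2 - (3/2)q_D, so π_D = (385/2 - (3/2)q_D)q_D - 52q_D.
Leader FOC: 281/2 - 3q_D = 0, so q_D = 281/6.
Then q_V = (281 - 3·(281/6))/6 = 281/12.
Total output Q = 281/4, so price P = 333 - 3·(281/4) = 489/4.

122.25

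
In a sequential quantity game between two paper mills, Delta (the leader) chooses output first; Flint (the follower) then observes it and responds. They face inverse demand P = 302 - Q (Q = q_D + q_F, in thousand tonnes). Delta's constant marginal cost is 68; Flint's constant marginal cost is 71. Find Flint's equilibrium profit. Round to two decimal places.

3164.06

Solve by backward induction. Given q_D, the follower Flint maximises π_F = (302 - q_D - q_F)q_F - 71q_F.
∂π_F/∂q_F = 231 - q_D - 2q_F = 0 gives the reaction function q_F = (231 - q_D)/2.
Delta substitutes q_F(q_D) into its own profit: π_D = q_D(302 - q_D - (231 - q_D)/2) - 68q_D = (373/2 - (1/2)q_D)q_D - 68q_D.
Maximising: ∂π_D/∂q_D = 237/2 - q_D = 0, giving q_D = 237/2.
Then q_F = (231 - 237/2)/2 = 225/4.
Price P = 302 - 699/4 = 509/4.
Flint's profit: (509/4 - 71)·(225/4) = 3164.0625.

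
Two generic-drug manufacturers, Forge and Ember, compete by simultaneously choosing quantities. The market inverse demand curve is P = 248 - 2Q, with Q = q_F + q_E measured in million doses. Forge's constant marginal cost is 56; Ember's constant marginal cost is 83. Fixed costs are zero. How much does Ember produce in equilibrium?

23

Forge's profit: π_F = (248 - 2Q)q_F - (56q_F). Setting ∂π_F/∂q_F = 0: 192 - 4q_F - 2(q_E) = 0.
Ember's first-order condition: 165 - 4q_E - 2(q_F) = 0.
Rearranging gives the reaction functions q_F = (192 - 2q_E)/4 and q_E = (165 - 2q_F)/4.
Solving the pair: q_F = 73/2, q_E = 23.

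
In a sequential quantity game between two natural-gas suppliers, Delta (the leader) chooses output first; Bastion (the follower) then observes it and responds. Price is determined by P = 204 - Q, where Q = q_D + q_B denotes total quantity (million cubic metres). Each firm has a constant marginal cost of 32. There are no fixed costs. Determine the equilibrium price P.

75

Solve by backward induction. Given q_D, the follower Bastion maximises π_B = (204 - q_D - q_B)q_B - 32q_B.
Follower FOC: 172 - q_D - 2q_B = 0, so q_B(q_D) = (172 - q_D)/2.
Delta substitutes q_B(q_D) into its own profit: π_D = q_D(204 - q_D - (172 - q_D)/2) - 32q_D = (118 - (1/2)q_D)q_D - 32q_D.
Maximising: ∂π_D/∂q_D = 86 - q_D = 0, giving q_D = 86.
Then q_B = (172 - 86)/2 = 43.
Total output Q = 129, so price P = 204 - 129 = 75.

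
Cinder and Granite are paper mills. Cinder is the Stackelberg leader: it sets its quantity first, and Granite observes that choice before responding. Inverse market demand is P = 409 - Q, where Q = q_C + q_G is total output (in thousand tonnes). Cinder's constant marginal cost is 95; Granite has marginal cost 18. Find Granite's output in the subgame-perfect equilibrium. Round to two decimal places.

The follower Granite best-responds to any q_C: π_G = (409 - Q)q_G - 18q_G.
Setting the follower's marginal profit to zero, 391 - q_C - 2q_G = 0, i.e. q_G = (391 - q_C)/2.
The leader anticipates this reaction. Substituting into P = 409 - Q gives P = 427/2 - (1/2)q_C, so π_C = (427/2 - (1/2)q_C)q_C - 95q_C.
The leader's first-order condition 237/2 - q_C = 0 yields q_C = 237/2.
Then q_G = (391 - 237/2)/2 = 545/4.

136.25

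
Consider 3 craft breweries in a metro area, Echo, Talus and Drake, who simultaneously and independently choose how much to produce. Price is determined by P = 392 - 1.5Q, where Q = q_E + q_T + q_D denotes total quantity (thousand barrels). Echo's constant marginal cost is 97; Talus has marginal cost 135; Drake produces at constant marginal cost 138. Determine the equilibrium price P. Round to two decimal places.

Echo's profit: π_E = (392 - 1.5Q)q_E - (97q_E). Setting ∂π_E/∂q_E = 0: 295 - 3q_E - (3/2)(q_T + q_D) = 0.
Talus's first-order condition: 257 - 3q_T - (3/2)(q_E + q_D) = 0.
Drake's first-order condition: 254 - 3q_D - (3/2)(q_E + q_T) = 0.
Summing all 3 equations gives 806 − 6Q = 0, hence Q = 403/3.
Back-substituting: q_E = (295 − 403/2)/(3/2) = 187/3, q_T = (257 − 403/2)/(3/2) = 37, q_D = (254 − 403/2)/(3/2) = 35.
Total output Q = 403/3, so price P = 392 - (3/2)·(403/3) = 381/2.

190.50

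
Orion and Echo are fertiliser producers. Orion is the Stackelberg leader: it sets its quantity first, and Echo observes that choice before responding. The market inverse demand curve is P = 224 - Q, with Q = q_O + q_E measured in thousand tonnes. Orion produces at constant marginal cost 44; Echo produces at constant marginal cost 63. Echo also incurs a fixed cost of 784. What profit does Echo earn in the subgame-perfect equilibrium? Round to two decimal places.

161.56

The follower Echo best-responds to any q_O: π_E = (224 - Q)q_E - 63q_E.
∂π_E/∂q_E = 161 - q_O - 2q_E = 0 gives the reaction function q_E = (161 - q_O)/2.
Orion substitutes q_E(q_O) into its own profit: π_O = q_O(224 - q_O - (161 - q_O)/2) - 44q_O = (287/2 - (1/2)q_O)q_O - 44q_O.
Leader FOC: 199/2 - q_O = 0, so q_O = 199/2.
Then q_E = (161 - 199/2)/2 = 123/4.
Price P = 224 - 521/4 = 375/4.
Echo's profit: (375/4 - 63)·(123/4) - 784 = 161.5625.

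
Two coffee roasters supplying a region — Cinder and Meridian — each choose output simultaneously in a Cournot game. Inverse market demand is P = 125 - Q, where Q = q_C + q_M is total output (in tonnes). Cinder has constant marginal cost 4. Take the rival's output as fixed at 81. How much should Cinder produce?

20

With the rival's output fixed at 81, Cinder's profit is π_C = (125 - 81 - q_C)q_C - (4q_C) = (44 - q_C)q_C - (4q_C).
∂π_C/∂q_C = 40 - 2q_C = 0, so q_C = 20.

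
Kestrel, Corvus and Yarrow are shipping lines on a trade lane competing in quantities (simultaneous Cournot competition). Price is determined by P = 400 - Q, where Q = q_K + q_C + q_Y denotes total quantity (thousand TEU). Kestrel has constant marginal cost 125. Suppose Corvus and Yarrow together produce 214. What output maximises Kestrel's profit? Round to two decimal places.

With rivals' combined output fixed at 214, Kestrel's profit is π_K = (400 - 214 - q_K)q_K - (125q_K) = (186 - q_K)q_K - (125q_K).
∂π_K/∂q_K = 61 - 2q_K = 0, so q_K = 61/2.

30.50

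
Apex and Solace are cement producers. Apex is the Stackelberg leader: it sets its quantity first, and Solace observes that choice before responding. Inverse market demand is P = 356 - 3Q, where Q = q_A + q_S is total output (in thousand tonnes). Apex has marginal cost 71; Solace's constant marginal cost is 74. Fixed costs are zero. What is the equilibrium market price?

143

Solve by backward induction. Given q_A, the follower Solace maximises π_S = (356 - 3q_A - 3q_S)q_S - 74q_S.
Follower FOC: 282 - 3q_A - 6q_S = 0, so q_S(q_A) = (282 - 3q_A)/6.
Apex substitutes q_S(q_A) into its own profit: π_A = q_A(356 - 3q_A - (282 - 3q_A)/2) - 71q_A = (215 - (3/2)q_A)q_A - 71q_A.
The leader's first-order condition 144 - 3q_A = 0 yields q_A = 48.
Then q_S = (282 - 3·48)/6 = 23.
Total output Q = 71, so price P = 356 - 3·71 = 143.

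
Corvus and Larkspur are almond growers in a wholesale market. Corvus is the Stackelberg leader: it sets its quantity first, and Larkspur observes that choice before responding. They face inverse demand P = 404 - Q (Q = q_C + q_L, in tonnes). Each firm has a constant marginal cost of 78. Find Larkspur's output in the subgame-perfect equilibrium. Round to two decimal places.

81.50

Solve by backward induction. Given q_C, the follower Larkspur maximises π_L = (404 - q_C - q_L)q_L - 78q_L.
Follower FOC: 326 - q_C - 2q_L = 0, so q_L(q_C) = (326 - q_C)/2.
The leader anticipates this reaction. Substituting into P = 404 - Q gives P = 241 - (1/2)q_C, so π_C = (241 - (1/2)q_C)q_C - 78q_C.
The leader's first-order condition 163 - q_C = 0 yields q_C = 163.
Then q_L = (326 - 163)/2 = 163/2.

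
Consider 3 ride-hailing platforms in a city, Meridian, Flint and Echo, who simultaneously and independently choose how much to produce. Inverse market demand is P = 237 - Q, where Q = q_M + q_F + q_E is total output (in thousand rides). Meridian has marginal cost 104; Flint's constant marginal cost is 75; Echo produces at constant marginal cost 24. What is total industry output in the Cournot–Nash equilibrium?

Meridian's profit: π_M = (237 - Q)q_M - (104q_M). Setting ∂π_M/∂q_M = 0: 133 - 2q_M - (q_F + q_E) = 0.
Flint's first-order condition: 162 - 2q_F - (q_M + q_E) = 0.
Echo's profit: π_E = (237 - Q)q_E - (24q_E). Setting ∂π_E/∂q_E = 0: 213 - 2q_E - (q_M + q_F) = 0.
Adding the 3 first-order conditions: 508 − 4Q = 0, so Q = 127.
Back-substituting: q_M = (133 − 127) = 6, q_F = (162 − 127) = 35, q_E = (213 − 127) = 86.
Total output Q = 6 + 35 + 86 = 127.

127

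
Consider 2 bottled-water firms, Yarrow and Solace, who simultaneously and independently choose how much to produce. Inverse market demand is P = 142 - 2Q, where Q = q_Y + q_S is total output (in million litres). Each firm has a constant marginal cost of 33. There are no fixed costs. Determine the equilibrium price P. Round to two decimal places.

Each firm earns π_i = (142 - 2Q)q_i - 33q_i.
First-order condition (treating rivals' output as given): 109 - 4q_i - 2q_j = 0.
With identical firms every q_j equals q_i, so q_j = q_i and 109 = 6q_i, giving q_i = 109/6.
Total output Q = 109/3, so price P = 142 - 2·(109/3) = 208/3.

69.33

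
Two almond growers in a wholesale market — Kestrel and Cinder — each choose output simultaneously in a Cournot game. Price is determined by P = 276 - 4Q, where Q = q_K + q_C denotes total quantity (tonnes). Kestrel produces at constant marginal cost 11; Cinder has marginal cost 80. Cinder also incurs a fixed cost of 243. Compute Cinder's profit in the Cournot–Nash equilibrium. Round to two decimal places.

Kestrel's profit: π_K = (276 - 4Q)q_K - (11q_K). Setting ∂π_K/∂q_K = 0: 265 - 8q_K - 4(q_C) = 0.
Cinder's first-order condition: 196 - 8q_C - 4(q_K) = 0.
Rearranging gives the reaction functions q_K = (265 - 4q_C)/8 and q_C = (196 - 4q_K)/8.
Substituting one into the other gives q_K = 167/6 and q_C = 127/12.
Price P = 276 - 4·(461/12) = 367/3.
Cinder's profit: (367/3 - 80)·(127/12) - 243 = 205.0278.

205.03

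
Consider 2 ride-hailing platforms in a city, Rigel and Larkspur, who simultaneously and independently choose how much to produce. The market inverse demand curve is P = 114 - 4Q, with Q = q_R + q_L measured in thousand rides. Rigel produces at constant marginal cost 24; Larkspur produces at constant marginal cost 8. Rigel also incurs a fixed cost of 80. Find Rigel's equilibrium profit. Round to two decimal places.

72.11

Rigel's profit: π_R = (114 - 4Q)q_R - (24q_R). Setting ∂π_R/∂q_R = 0: 90 - 8q_R - 4(q_L) = 0.
Larkspur's first-order condition: 106 - 8q_L - 4(q_R) = 0.
Rearranging gives the reaction functions q_R = (90 - 4q_L)/8 and q_L = (106 - 4q_R)/8.
Solving the pair: q_R = 37/6, q_L = 61/6.
Price P = 114 - 4·(49/3) = 146/3.
Rigel's profit: (146/3 - 24)·(37/6) - 80 = 649/9.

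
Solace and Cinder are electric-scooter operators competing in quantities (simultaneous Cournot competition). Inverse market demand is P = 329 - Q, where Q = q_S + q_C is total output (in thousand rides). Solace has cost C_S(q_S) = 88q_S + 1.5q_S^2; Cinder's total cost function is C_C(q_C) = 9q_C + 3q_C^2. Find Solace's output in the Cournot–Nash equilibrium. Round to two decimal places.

41.23

Solace's profit: π_S = (329 - Q)q_S - (88q_S + (3/2)q_S²). Setting ∂π_S/∂q_S = 0: 241 - 5q_S - (q_C) = 0.
Cinder's first-order condition: 320 - 8q_C - (q_S) = 0.
So q_S = (241 - q_C)/5 and q_C = (320 - q_S)/8.
Substituting one into the other gives q_S = 536/13 and q_C = 453/13.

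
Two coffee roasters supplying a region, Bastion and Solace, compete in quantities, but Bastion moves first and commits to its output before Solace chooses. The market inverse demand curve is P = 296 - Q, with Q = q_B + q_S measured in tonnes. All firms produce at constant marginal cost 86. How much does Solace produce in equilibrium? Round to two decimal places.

The follower Solace best-responds to any q_B: π_S = (296 - Q)q_S - 86q_S.
∂π_S/∂q_S = 210 - q_B - 2q_S = 0 gives the reaction function q_S = (210 - q_B)/2.
Bastion substitutes q_S(q_B) into its own profit: π_B = q_B(296 - q_B - (210 - q_B)/2) - 86q_B = (191 - (1/2)q_B)q_B - 86q_B.
The leader's first-order condition 105 - q_B = 0 yields q_B = 105.
Then q_S = (210 - 105)/2 = 105/2.

52.50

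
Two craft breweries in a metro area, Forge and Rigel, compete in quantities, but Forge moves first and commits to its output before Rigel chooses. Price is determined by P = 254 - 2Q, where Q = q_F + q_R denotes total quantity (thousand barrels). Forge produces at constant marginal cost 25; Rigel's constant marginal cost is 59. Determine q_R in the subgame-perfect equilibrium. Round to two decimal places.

15.88

Solve by backward induction. Given q_F, the follower Rigel maximises π_R = (254 - 2q_F - 2q_R)q_R - 59q_R.
Setting the follower's marginal profit to zero, 195 - 2q_F - 4q_R = 0, i.e. q_R = (195 - 2q_F)/4.
The leader anticipates this reaction. Substituting into P = 254 - 2Q gives P = 313/2 - q_F, so π_F = (313/2 - q_F)q_F - 25q_F.
Leader FOC: 263/2 - 2q_F = 0, so q_F = 263/4.
Then q_R = (195 - 2·(263/4))/4 = 127/8.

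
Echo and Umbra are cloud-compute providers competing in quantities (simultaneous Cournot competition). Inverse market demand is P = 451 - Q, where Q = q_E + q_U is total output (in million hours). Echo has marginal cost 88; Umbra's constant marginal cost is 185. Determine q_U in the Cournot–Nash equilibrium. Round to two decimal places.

Echo's profit: π_E = (451 - Q)q_E - (88q_E). Setting ∂π_E/∂q_E = 0: 363 - 2q_E - (q_U) = 0.
Umbra's profit: π_U = (451 - Q)q_U - (185q_U). Setting ∂π_U/∂q_U = 0: 266 - 2q_U - (q_E) = 0.
Rearranging gives the reaction functions q_E = (363 - q_U)/2 and q_U = (266 - q_E)/2.
Solving the pair: q_E = 460/3, q_U = 169/3.

56.33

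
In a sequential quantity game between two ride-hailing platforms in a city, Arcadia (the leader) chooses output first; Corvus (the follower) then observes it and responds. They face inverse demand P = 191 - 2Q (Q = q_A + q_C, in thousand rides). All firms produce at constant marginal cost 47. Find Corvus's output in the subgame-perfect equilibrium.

18

The follower Corvus best-responds to any q_A: π_C = (191 - 2Q)q_C - 47q_C.
Follower FOC: 144 - 2q_A - 4q_C = 0, so q_C(q_A) = (144 - 2q_A)/4.
Arcadia substitutes q_C(q_A) into its own profit: π_A = q_A(191 - 2q_A - (144 - 2q_A)/2) - 47q_A = (119 - q_A)q_A - 47q_A.
Leader FOC: 72 - 2q_A = 0, so q_A = 36.
Then q_C = (144 - 2·36)/4 = 18.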